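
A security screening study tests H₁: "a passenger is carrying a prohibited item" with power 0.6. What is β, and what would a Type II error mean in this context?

β = 1 - power = 1 - 0.6 = 0.4. A Type II error is failing to reject H₀ when H₀ is false (false negative) — here, failing to conclude that a passenger is carrying a prohibited item when in fact it is true. Consequence: letting a prohibited item through — security breach.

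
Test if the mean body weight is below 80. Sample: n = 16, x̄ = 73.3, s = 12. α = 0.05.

t = (73.3 - 80)/(12/√16) = -2.233, df = 15. Critical t = -1.753. Reject H₀.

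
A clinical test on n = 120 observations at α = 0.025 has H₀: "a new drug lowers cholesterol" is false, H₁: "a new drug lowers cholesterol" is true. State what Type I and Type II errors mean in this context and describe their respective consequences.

Type I (false positive): concluding that a new drug lowers cholesterol when it is not — approving an ineffective drug — patients take a useless medication and may skip effective alternatives. Type II (false negative): failing to conclude that a new drug lowers cholesterol when it is — shelving an effective drug — patients miss out on a treatment that would have helped. Which is costlier depends on domain priorities and is a judgement call rather than a statistical fact.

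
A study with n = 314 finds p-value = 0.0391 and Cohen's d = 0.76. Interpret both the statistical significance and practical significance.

Statistically significant (p = 0.0391 < 0.05). Cohen's d = 0.76 indicates a medium effect size. Both statistical and practical significance should be considered.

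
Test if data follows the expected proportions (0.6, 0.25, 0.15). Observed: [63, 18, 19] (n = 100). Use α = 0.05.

Expected: [60.0, 25.0, 15.0]. χ² = 3.177. df = 2, critical = 5.991. Fail to reject H₀.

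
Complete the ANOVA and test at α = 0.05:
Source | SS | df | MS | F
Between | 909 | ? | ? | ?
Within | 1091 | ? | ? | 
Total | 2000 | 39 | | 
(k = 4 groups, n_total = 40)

df_between = 3, df_within = 36. MS_between = 303.0, MS_within = 30.31. F = 9.998, F_crit ≈ 2.866. Reject H₀.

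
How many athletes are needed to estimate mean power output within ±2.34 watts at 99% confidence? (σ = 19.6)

n = (z*σ/E)² = (2.576×19.6/2.34)² = 465.6 → n = 466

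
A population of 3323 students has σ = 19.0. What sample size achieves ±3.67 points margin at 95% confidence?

Without FPC: n₀ = (1.96×19.0/3.67)² = 102.964. With FPC: n = n₀N/(n₀+N-1) = 99.9 → n = 100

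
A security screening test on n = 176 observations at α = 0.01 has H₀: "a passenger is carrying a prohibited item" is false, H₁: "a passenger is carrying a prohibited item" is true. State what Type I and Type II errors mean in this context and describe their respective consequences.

Type I (false positive): concluding that a passenger is carrying a prohibited item when it is not — detaining an innocent passenger — delay and inconvenience. Type II (false negative): failing to conclude that a passenger is carrying a prohibited item when it is — letting a prohibited item through — security breach. Which is costlier depends on domain priorities and is a judgement call rather than a statistical fact.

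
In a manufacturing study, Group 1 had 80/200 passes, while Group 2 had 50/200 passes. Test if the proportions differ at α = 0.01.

p̂₁ = 0.4, p̂₂ = 0.25, pooled p̂ = 0.325. z = 3.203. Critical: ±2.576. Reject H₀.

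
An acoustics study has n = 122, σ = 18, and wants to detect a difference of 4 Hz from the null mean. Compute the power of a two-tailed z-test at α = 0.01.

SE = σ/√n = 18/√122 = 1.63. Non-centrality λ = d/SE = 4/1.63 = 2.455. Power ≈ Φ(λ - z_{α/2}) = Φ(2.455 - 2.576) = Φ(-0.121) = 0.452.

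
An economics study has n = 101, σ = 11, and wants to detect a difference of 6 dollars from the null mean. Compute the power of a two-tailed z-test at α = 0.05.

SE = σ/√n = 11/√101 = 1.095. Non-centrality λ = d/SE = 6/1.095 = 5.482. Power ≈ Φ(λ - z_{α/2}) = Φ(5.482 - 1.96) = Φ(3.522) = 1.0.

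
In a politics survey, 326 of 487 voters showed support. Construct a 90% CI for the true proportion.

p̂ = 0.669. CI = p̂ ± z*√(p̂(1-p̂)/n) = (0.634, 0.704)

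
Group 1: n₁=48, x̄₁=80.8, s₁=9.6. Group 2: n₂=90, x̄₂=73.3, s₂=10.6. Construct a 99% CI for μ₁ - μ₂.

Difference = 7.5. SE = √(9.6²/48 + 10.6²/90) = 1.78. CI = (2.91, 12.09)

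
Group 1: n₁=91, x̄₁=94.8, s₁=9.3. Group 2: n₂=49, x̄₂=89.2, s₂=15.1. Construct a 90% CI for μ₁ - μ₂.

Difference = 5.6. SE = √(9.3²/91 + 15.1²/49) = 2.367. CI = (1.71, 9.49)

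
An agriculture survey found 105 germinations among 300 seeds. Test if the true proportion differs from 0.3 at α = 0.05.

p̂ = 0.35, p₀ = 0.3. z = (p̂ - p₀)/√(p₀(1-p₀)/n) = 1.89. Critical: ±1.96. Fail to reject H₀.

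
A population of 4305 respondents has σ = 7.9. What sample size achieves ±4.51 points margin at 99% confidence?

Without FPC: n₀ = (2.576×7.9/4.51)² = 20.361. With FPC: n = n₀N/(n₀+N-1) = 20.3 → n = 21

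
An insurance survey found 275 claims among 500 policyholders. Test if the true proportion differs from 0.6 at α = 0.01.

p̂ = 0.55, p₀ = 0.6. z = (p̂ - p₀)/√(p₀(1-p₀)/n) = -2.282. Critical: ±2.576. Fail to reject H₀.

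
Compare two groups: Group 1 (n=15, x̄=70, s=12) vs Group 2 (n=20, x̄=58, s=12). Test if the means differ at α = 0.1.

Pooled sp = 12.0. t = 2.928, df = 33. Critical t = ±1.692. Reject H₀.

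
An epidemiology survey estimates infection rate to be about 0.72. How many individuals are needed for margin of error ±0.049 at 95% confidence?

n = z²p(1-p)/E² = 1.96²×0.72×0.28/0.049² = 322.6 → n = 323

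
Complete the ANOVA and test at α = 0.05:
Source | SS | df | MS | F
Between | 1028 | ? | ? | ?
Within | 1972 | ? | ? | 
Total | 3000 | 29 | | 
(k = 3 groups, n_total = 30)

df_between = 2, df_within = 27. MS_between = 514.0, MS_within = 73.04. F = 7.038, F_crit ≈ 3.354. Reject H₀.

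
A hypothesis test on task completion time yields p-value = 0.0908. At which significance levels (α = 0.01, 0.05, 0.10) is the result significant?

p = 0.0908. Significant at: α = 0.1.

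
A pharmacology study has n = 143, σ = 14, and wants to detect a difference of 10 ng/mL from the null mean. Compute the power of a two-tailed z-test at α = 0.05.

SE = σ/√n = 14/√143 = 1.171. Non-centrality λ = d/SE = 10/1.171 = 8.542. Power ≈ Φ(λ - z_{α/2}) = Φ(8.542 - 1.96) = Φ(6.582) = 1.0.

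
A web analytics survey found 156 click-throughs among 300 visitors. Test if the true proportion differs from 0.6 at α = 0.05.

p̂ = 0.52, p₀ = 0.6. z = (p̂ - p₀)/√(p₀(1-p₀)/n) = -2.828. Critical: ±1.96. Reject H₀.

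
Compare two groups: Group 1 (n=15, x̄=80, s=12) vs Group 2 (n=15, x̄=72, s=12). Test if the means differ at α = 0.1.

Pooled sp = 12.0. t = 1.826, df = 28. Critical t = ±1.701. Reject H₀.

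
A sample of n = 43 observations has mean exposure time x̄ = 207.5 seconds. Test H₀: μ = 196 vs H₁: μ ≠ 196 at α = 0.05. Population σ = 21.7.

z = (x̄ - μ₀)/(σ/√n) = (207.5 - 196)/(21.7/√43) = 3.475. Critical value: ±1.96. Since |3.475| > 1.96, Reject H₀.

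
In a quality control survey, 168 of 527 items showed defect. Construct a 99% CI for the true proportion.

p̂ = 0.319. CI = p̂ ± z*√(p̂(1-p̂)/n) = (0.266, 0.371)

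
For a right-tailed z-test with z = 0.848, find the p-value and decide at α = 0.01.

p = P(Z > 0.848) = 1 - Φ(0.848) ≈ 0.1982. Since p ≥ 0.01, fail to reject H₀ (not significant) at α = 0.01.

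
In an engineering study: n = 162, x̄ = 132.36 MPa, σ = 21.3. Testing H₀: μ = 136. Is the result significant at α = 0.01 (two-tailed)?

z = (132.36 - 136)/(21.3/√162) = -2.175. Since |z| ≤ 2.576, not significant at α = 0.01.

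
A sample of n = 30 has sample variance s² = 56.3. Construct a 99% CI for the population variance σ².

df = 29. χ²_{0.005} = 52.336, χ²_{0.995} = 13.121. CI for σ² = ((n-1)s²/χ²_{α/2}, (n-1)s²/χ²_{1-α/2}) = (29·56.3/52.336, 29·56.3/13.121) = (31.2, 124.43)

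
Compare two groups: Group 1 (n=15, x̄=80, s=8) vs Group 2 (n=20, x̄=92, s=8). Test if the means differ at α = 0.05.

Pooled sp = 8.0. t = -4.392, df = 33. Critical t = ±2.035. Reject H₀.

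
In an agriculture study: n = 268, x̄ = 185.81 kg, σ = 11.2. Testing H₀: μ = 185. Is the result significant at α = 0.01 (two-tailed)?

z = (185.81 - 185)/(11.2/√268) = 1.184. Since |z| ≤ 2.576, not significant at α = 0.01.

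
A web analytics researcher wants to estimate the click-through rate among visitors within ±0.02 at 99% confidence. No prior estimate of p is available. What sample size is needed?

Conservative approach: use p = 0.5 (maximizes p(1-p) = 0.25). n = z²(0.25)/E² = 2.576²×0.25/0.02² = 4147.4 → n = 4148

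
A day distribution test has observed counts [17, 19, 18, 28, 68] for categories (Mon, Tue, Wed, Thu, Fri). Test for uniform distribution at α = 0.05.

Expected = 30 each. χ² = Σ(O-E)²/E = 62.733. df = 4, critical value = 9.488. Reject H₀.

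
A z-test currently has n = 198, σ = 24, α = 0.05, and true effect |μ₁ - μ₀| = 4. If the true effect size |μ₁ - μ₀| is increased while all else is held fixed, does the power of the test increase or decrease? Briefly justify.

Power increases: a larger true effect increases the non-centrality λ = |μ₁ - μ₀|/(σ/√n).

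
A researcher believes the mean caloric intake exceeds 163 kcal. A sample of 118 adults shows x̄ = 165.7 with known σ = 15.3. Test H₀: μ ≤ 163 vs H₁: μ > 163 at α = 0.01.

z = 1.917. Critical value: 2.33. Fail to reject H₀.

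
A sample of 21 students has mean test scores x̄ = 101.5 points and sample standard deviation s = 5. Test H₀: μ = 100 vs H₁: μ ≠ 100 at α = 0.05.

t = (x̄ - μ₀)/(s/√n) = (101.5 - 100)/(5/√21) = 1.375. df = 20, critical t = ±2.086. Fail to reject H₀.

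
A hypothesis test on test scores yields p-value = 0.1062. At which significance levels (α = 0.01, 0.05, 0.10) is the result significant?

p = 0.1062. Not significant at any of the given levels.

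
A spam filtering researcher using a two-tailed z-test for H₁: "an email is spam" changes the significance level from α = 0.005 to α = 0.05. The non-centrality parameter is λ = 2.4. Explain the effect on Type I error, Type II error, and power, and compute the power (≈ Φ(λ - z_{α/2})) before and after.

Increasing α from 0.005 to 0.05:
• Type I error rate increases (α is the Type I rate by definition).
• Critical value moves from z_{α/2} = 2.807 to 1.96, so power = Φ(λ - z_{α/2}) goes from Φ(2.4 - 2.807) = 0.342 to Φ(2.4 - 1.96) = 0.67.
• Type II error rate β = 1 - power therefore decreases (0.658 → 0.33).
Appropriate when false negatives are costly — here, a spam email lands in the inbox.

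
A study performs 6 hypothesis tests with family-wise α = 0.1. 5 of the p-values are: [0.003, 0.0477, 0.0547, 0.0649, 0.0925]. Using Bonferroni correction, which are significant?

Bonferroni α = 0.1/6 = 0.01667. Significant p-values: [0.003]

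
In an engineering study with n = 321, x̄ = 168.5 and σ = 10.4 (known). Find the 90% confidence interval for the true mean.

CI = x̄ ± z*(σ/√n) = 168.5 ± 1.645(10.4/√321) = 168.5 ± 0.95 = (167.55, 169.45)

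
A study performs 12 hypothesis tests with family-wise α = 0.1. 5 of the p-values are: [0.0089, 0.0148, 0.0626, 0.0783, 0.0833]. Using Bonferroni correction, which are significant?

Bonferroni α = 0.1/12 = 0.00833. None of the given p-values are significant.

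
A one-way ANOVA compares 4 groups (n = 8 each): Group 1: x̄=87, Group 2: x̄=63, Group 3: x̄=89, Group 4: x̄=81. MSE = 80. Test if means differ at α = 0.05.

Grand mean = 80.0. SS_between = 3360.0, MS_between = 1120.0. F = 14.0, F_crit ≈ 2.947. Reject H₀.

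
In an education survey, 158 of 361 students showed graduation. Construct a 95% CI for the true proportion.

p̂ = 0.438. CI = p̂ ± z*√(p̂(1-p̂)/n) = (0.386, 0.489)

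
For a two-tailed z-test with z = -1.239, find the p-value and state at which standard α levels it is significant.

p = 2·P(Z > |-1.239|) = 2·(1 - Φ(1.239)) ≈ 0.2153. Not significant at any standard level.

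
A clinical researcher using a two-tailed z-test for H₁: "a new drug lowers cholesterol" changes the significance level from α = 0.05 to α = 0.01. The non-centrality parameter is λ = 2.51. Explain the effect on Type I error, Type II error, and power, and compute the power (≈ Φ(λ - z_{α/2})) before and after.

Decreasing α from 0.05 to 0.01:
• Type I error rate decreases (α is the Type I rate by definition).
• Critical value moves from z_{α/2} = 1.96 to 2.576, so power = Φ(λ - z_{α/2}) goes from Φ(2.51 - 1.96) = 0.709 to Φ(2.51 - 2.576) = 0.474.
• Type II error rate β = 1 - power therefore increases (0.291 → 0.526).
Appropriate when false positives are costly — here, approving an ineffective drug — patients take a useless medication and may skip effective alternatives.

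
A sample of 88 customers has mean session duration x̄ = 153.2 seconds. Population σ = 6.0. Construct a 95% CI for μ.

CI = x̄ ± z*(σ/√n) = 153.2 ± 1.96(6.0/√88) = 153.2 ± 1.25 = (151.95, 154.45)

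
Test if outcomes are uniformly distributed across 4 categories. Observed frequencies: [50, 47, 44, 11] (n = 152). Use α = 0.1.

Expected = 38 each. χ² = Σ(O-E)²/E = 26.053. df = 3, critical value = 6.251. Reject H₀.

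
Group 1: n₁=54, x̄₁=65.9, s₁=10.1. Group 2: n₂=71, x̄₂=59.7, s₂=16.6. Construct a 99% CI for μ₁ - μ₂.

Difference = 6.2. SE = √(10.1²/54 + 16.6²/71) = 2.402. CI = (0.01, 12.39)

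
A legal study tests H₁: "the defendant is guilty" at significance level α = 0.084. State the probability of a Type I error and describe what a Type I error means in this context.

P(Type I error) = α = 0.084. A Type I error is rejecting H₀ when H₀ is actually true (false positive) — here, concluding that the defendant is guilty when in fact this is not the case. Consequence: convicting an innocent person.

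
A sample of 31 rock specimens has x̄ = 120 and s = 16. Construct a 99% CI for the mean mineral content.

CI = x̄ ± t*(s/√n) = 120 ± 2.75(16/√31) = (112.1, 127.9)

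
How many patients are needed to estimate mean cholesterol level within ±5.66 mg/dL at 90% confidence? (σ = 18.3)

n = (z*σ/E)² = (1.645×18.3/5.66)² = 28.3 → n = 29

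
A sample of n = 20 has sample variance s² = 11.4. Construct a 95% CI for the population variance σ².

df = 19. χ²_{0.025} = 32.852, χ²_{0.975} = 8.907. CI for σ² = ((n-1)s²/χ²_{α/2}, (n-1)s²/χ²_{1-α/2}) = (19·11.4/32.852, 19·11.4/8.907) = (6.59, 24.32)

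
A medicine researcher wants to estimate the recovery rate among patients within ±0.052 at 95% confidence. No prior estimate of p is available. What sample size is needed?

Conservative approach: use p = 0.5 (maximizes p(1-p) = 0.25). n = z²(0.25)/E² = 1.96²×0.25/0.052² = 355.2 → n = 356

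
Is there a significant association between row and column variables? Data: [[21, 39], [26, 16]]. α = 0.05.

χ² = 7.198. df = 1, critical = 3.841. Reject H₀. Variables are dependent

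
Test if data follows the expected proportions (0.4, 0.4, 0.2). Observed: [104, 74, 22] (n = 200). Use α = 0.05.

Expected: [80.0, 80.0, 40.0]. χ² = 15.75. df = 2, critical = 5.991. Reject H₀.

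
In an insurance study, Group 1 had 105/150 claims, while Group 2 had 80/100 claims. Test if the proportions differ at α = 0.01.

p̂₁ = 0.7, p̂₂ = 0.8, pooled p̂ = 0.74. z = -1.766. Critical: ±2.576. Fail to reject H₀.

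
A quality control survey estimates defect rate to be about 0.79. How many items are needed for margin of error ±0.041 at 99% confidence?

n = z²p(1-p)/E² = 2.576²×0.79×0.21/0.041² = 654.9 → n = 655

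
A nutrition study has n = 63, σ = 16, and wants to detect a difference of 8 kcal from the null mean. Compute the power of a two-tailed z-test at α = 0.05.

SE = σ/√n = 16/√63 = 2.016. Non-centrality λ = d/SE = 8/2.016 = 3.969. Power ≈ Φ(λ - z_{α/2}) = Φ(3.969 - 1.96) = Φ(2.009) = 0.978.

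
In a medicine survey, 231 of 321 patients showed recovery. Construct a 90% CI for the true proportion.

p̂ = 0.72. CI = p̂ ± z*√(p̂(1-p̂)/n) = (0.678, 0.761)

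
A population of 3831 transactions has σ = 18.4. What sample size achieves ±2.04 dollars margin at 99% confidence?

Without FPC: n₀ = (2.576×18.4/2.04)² = 539.842. With FPC: n = n₀N/(n₀+N-1) = 473.3 → n = 474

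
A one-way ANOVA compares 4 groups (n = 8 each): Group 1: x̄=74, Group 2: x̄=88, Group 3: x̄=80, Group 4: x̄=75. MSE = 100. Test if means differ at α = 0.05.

Grand mean = 79.25. SS_between = 982.0, MS_between = 327.33. F = 3.273, F_crit ≈ 2.947. Reject H₀.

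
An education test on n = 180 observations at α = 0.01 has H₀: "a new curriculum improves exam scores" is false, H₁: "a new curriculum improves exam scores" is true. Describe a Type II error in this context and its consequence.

Type II error: failing to reject H₀ when it is false — concluding that a new curriculum improves exam scores is not supported when in fact it is. Consequence: keeping the old curriculum when the new one would have helped students.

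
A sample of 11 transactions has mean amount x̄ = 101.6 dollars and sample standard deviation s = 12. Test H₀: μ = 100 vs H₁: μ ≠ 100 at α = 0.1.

t = (x̄ - μ₀)/(s/√n) = (101.6 - 100)/(12/√11) = 0.442. df = 10, critical t = ±1.812. Fail to reject H₀.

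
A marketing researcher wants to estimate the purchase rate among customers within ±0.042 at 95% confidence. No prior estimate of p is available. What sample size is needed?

Conservative approach: use p = 0.5 (maximizes p(1-p) = 0.25). n = z²(0.25)/E² = 1.96²×0.25/0.042² = 544.4 → n = 545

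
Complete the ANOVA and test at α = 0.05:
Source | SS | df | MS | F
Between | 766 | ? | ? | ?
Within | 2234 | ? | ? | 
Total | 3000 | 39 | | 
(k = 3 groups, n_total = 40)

df_between = 2, df_within = 37. MS_between = 383.0, MS_within = 60.38. F = 6.343, F_crit ≈ 3.252. Reject H₀.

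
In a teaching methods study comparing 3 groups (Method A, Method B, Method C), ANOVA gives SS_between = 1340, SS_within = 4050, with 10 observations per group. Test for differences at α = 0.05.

df_between = 2, df_within = 27. F = MS_between/MS_within = 670.0/150.0 = 4.467. F_crit ≈ 3.354. Reject H₀. At least one mean differs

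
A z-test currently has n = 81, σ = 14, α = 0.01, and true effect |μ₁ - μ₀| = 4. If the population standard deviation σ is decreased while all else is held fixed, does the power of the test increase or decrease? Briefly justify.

Power increases: a smaller σ shrinks the standard error σ/√n, moving the sampling distribution under H₁ further from the critical value.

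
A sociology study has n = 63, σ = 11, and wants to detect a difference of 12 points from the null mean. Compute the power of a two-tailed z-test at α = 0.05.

SE = σ/√n = 11/√63 = 1.386. Non-centrality λ = d/SE = 12/1.386 = 8.659. Power ≈ Φ(λ - z_{α/2}) = Φ(8.659 - 1.96) = Φ(6.699) = 1.0.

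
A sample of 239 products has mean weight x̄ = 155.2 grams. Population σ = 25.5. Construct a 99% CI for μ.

CI = x̄ ± z*(σ/√n) = 155.2 ± 2.576(25.5/√239) = 155.2 ± 4.25 = (150.95, 159.45)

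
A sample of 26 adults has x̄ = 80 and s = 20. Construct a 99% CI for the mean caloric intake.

CI = x̄ ± t*(s/√n) = 80 ± 2.787(20/√26) = (69.07, 90.93)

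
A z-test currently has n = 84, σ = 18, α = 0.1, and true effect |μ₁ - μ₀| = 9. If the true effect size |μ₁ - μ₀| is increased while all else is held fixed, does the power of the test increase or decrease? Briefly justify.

Power increases: a larger true effect increases the non-centrality λ = |μ₁ - μ₀|/(σ/√n).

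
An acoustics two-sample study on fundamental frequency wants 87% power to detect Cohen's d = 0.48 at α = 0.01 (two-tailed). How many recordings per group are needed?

z_{α/2} = 2.576, z_β = Φ⁻¹(0.87) = 1.126. For small effect (d = 0.48): n per group = 2(z_{α/2} + z_β)²/d² = 2(2.576 + 1.126)²/0.48² = 119.0 → 119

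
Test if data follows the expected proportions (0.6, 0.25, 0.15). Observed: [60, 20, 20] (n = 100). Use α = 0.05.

Expected: [60.0, 25.0, 15.0]. χ² = 2.667. df = 2, critical = 5.991. Fail to reject H₀.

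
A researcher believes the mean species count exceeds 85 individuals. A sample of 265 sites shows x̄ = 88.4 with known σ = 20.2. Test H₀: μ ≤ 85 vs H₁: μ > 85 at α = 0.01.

z = 2.74. Critical value: 2.33. Reject H₀.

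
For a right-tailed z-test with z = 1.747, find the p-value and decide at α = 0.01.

p = P(Z > 1.747) = 1 - Φ(1.747) ≈ 0.0403. Since p ≥ 0.01, fail to reject H₀ (not significant) at α = 0.01.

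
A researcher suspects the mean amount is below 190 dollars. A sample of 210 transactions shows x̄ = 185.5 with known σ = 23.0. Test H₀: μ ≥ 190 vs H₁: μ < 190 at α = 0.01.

z = -2.835. Critical value: -2.33. Reject H₀.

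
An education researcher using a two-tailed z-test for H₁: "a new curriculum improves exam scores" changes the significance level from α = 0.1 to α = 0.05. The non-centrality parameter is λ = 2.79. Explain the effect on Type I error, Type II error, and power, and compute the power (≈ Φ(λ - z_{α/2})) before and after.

Decreasing α from 0.1 to 0.05:
• Type I error rate decreases (α is the Type I rate by definition).
• Critical value moves from z_{α/2} = 1.645 to 1.96, so power = Φ(λ - z_{α/2}) goes from Φ(2.79 - 1.645) = 0.874 to Φ(2.79 - 1.96) = 0.797.
• Type II error rate β = 1 - power therefore increases (0.126 → 0.203).
Appropriate when false positives are costly — here, adopting a curriculum that gives no real benefit — disruption for nothing.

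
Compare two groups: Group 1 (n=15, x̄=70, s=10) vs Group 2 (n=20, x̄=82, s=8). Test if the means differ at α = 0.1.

Pooled sp = 8.9. t = -3.946, df = 33. Critical t = ±1.692. Reject H₀.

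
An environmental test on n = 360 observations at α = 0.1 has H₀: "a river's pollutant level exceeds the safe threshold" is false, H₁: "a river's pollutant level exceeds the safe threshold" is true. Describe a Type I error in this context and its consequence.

Type I error: rejecting H₀ when it is true — concluding that a river's pollutant level exceeds the safe threshold when in fact it is not. Consequence: shutting down a compliant factory unnecessarily.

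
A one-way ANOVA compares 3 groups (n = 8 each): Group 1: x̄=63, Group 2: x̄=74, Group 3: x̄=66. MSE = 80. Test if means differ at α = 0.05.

Grand mean = 67.67. SS_between = 517.33, MS_between = 258.67. F = 3.233, F_crit ≈ 3.467. Fail to reject H₀.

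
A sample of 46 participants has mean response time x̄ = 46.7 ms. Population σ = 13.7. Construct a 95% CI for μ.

CI = x̄ ± z*(σ/√n) = 46.7 ± 1.96(13.7/√46) = 46.7 ± 3.96 = (42.74, 50.66)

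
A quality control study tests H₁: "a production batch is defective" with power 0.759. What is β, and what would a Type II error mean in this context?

β = 1 - power = 1 - 0.759 = 0.241. A Type II error is failing to reject H₀ when H₀ is false (false negative) — here, failing to conclude that a production batch is defective when in fact it is true. Consequence: shipping a defective batch — faulty products reach customers.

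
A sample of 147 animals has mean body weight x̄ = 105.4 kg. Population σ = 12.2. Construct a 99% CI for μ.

CI = x̄ ± z*(σ/√n) = 105.4 ± 2.576(12.2/√147) = 105.4 ± 2.59 = (102.81, 107.99)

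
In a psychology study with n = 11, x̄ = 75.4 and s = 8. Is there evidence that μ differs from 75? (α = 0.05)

t = (x̄ - μ₀)/(s/√n) = (75.4 - 75)/(8/√11) = 0.166. df = 10, critical t = ±2.228. Fail to reject H₀.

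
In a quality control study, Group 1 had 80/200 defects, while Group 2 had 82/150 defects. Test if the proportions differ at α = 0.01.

p̂₁ = 0.4, p̂₂ = 0.547, pooled p̂ = 0.463. z = -2.723. Critical: ±2.576. Reject H₀.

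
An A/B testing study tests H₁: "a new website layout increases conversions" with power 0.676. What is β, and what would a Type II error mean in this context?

β = 1 - power = 1 - 0.676 = 0.324. A Type II error is failing to reject H₀ when H₀ is false (false negative) — here, failing to conclude that a new website layout increases conversions when in fact it is true. Consequence: discarding a layout that would have improved conversions — lost revenue.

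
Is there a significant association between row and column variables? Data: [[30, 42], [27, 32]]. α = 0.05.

χ² = 0.221. df = 1, critical = 3.841. Fail to reject H₀. No evidence of dependence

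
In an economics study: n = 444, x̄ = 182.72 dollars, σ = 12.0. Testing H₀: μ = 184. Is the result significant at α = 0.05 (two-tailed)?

z = (182.72 - 184)/(12.0/√444) = -2.248. Since |z| > 1.96, significant at α = 0.05.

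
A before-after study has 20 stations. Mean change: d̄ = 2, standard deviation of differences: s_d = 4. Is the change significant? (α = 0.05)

t = d̄/(s_d/√n) = 2/(4/√20) = 2.236. df = 19, critical t = ±2.093. Reject H₀.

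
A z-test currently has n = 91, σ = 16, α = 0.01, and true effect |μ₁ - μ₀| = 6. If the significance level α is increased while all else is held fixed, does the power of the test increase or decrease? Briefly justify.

Power increases: a larger α lowers the critical value, so more of the H₁ sampling distribution falls in the rejection region.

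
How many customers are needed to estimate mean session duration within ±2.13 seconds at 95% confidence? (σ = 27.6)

n = (z*σ/E)² = (1.96×27.6/2.13)² = 645.02 → n = 646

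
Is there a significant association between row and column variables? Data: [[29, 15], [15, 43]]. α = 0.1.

χ² = 16.358. df = 1, critical = 2.706. Reject H₀. Variables are dependent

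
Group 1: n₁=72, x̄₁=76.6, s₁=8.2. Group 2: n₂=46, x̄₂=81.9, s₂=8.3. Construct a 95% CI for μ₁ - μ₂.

Difference = -5.3. SE = √(8.2²/72 + 8.3²/46) = 1.559. CI = (-8.36, -2.24)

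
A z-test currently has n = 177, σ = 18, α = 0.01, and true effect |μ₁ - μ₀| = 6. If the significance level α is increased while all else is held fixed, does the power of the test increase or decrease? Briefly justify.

Power increases: a larger α lowers the critical value, so more of the H₁ sampling distribution falls in the rejection region.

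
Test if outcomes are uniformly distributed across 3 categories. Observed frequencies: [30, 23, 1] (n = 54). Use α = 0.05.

Expected = 18 each. χ² = Σ(O-E)²/E = 25.444. df = 2, critical value = 5.991. Reject H₀.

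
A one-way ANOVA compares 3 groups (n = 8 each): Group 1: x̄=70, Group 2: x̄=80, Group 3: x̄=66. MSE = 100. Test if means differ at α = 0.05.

Grand mean = 72.0. SS_between = 832.0, MS_between = 416.0. F = 4.16, F_crit ≈ 3.467. Reject H₀.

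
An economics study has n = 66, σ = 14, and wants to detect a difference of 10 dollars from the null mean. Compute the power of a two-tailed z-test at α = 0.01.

SE = σ/√n = 14/√66 = 1.723. Non-centrality λ = d/SE = 10/1.723 = 5.803. Power ≈ Φ(λ - z_{α/2}) = Φ(5.803 - 2.576) = Φ(3.227) = 0.999.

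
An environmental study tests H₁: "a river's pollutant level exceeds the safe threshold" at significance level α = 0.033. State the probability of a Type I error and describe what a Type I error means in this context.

P(Type I error) = α = 0.033. A Type I error is rejecting H₀ when H₀ is actually true (false positive) — here, concluding that a river's pollutant level exceeds the safe threshold when in fact this is not the case. Consequence: shutting down a compliant factory unnecessarily.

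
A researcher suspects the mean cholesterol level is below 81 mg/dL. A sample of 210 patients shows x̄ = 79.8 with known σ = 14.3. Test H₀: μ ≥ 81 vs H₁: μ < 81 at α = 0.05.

z = -1.216. Critical value: -1.645. Fail to reject H₀.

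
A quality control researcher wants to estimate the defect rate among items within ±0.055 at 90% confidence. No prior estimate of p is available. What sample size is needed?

Conservative approach: use p = 0.5 (maximizes p(1-p) = 0.25). n = z²(0.25)/E² = 1.645²×0.25/0.055² = 223.6 → n = 224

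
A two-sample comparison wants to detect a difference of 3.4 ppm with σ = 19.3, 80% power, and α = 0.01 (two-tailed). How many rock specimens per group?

n per group = 2(z_α/2 + z_β)²σ²/d² = 2×(2.576 + 0.84)²×19.3²/3.4² = 752.01 → n = 753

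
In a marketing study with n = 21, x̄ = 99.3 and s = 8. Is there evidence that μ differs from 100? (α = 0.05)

t = (x̄ - μ₀)/(s/√n) = (99.3 - 100)/(8/√21) = -0.401. df = 20, critical t = ±2.086. Fail to reject H₀.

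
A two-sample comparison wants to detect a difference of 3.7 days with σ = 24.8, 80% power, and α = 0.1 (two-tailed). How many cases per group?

n per group = 2(z_α/2 + z_β)²σ²/d² = 2×(1.645 + 0.84)²×24.8²/3.7² = 554.9 → n = 555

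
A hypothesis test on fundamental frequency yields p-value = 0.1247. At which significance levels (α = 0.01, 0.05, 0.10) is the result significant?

p = 0.1247. Not significant at any of the given levels.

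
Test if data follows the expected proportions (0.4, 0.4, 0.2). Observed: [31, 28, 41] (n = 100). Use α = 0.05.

Expected: [40.0, 40.0, 20.0]. χ² = 27.675. df = 2, critical = 5.991. Reject H₀.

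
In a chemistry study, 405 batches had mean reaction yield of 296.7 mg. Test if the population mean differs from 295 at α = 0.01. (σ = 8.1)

z = (x̄ - μ₀)/(σ/√n) = (296.7 - 295)/(8.1/√405) = 4.224. Critical value: ±2.576. Since |4.224| > 2.576, Reject H₀.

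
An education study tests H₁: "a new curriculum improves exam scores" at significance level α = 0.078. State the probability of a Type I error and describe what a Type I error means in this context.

P(Type I error) = α = 0.078. A Type I error is rejecting H₀ when H₀ is actually true (false positive) — here, concluding that a new curriculum improves exam scores when in fact this is not the case. Consequence: adopting a curriculum that gives no real benefit — disruption for nothing.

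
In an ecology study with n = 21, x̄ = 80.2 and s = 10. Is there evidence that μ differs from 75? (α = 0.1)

t = (x̄ - μ₀)/(s/√n) = (80.2 - 75)/(10/√21) = 2.383. df = 20, critical t = ±1.725. Reject H₀.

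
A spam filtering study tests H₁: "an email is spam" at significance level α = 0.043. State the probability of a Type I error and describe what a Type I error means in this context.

P(Type I error) = α = 0.043. A Type I error is rejecting H₀ when H₀ is actually true (false positive) — here, concluding that an email is spam when in fact this is not the case. Consequence: a legitimate email is sent to the spam folder and the user misses it.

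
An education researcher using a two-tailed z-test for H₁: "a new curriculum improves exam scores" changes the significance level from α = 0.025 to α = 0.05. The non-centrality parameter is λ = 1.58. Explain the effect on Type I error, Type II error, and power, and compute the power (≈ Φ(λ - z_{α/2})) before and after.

Increasing α from 0.025 to 0.05:
• Type I error rate increases (α is the Type I rate by definition).
• Critical value moves from z_{α/2} = 2.241 to 1.96, so power = Φ(λ - z_{α/2}) goes from Φ(1.58 - 2.241) = 0.254 to Φ(1.58 - 1.96) = 0.352.
• Type II error rate β = 1 - power therefore decreases (0.746 → 0.648).
Appropriate when false negatives are costly — here, keeping the old curriculum when the new one would have helped students.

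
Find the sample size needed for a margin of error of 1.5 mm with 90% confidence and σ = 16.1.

n = (z*σ/E)² = (1.645×16.1/1.5)² = 311.7 → n = 312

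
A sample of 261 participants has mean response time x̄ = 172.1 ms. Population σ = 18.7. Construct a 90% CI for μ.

CI = x̄ ± z*(σ/√n) = 172.1 ± 1.645(18.7/√261) = 172.1 ± 1.9 = (170.2, 174.0)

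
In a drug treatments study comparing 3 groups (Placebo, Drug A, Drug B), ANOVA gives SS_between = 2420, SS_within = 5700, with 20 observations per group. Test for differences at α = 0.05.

df_between = 2, df_within = 57. F = MS_between/MS_within = 1210.0/100.0 = 12.1. F_crit ≈ 3.159. Reject H₀. At least one mean differs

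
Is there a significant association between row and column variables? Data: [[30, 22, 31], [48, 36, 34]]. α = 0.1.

χ² = 1.626. df = 2, critical = 4.605. Fail to reject H₀. No evidence of dependence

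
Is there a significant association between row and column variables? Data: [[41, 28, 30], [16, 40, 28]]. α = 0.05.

χ² = 12.003. df = 2, critical = 5.991. Reject H₀. Variables are dependent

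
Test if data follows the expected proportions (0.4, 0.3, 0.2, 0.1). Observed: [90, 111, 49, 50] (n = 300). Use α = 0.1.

Expected: [120.0, 90.0, 60.0, 30.0]. χ² = 27.75. df = 3, critical = 6.251. Reject H₀.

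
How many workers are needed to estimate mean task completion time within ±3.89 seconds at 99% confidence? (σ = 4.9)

n = (z*σ/E)² = (2.576×4.9/3.89)² = 10.5 → n = 11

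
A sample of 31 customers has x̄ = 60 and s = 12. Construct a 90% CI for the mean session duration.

CI = x̄ ± t*(s/√n) = 60 ± 1.697(12/√31) = (56.34, 63.66)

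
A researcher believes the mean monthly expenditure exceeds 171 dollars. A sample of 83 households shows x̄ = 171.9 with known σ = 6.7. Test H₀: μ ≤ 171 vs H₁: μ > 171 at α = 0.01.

z = 1.224. Critical value: 2.33. Fail to reject H₀.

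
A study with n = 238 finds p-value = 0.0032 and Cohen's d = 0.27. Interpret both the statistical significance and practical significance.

Statistically significant (p = 0.0032 < 0.05). Cohen's d = 0.27 indicates a small effect size. Both statistical and practical significance should be considered.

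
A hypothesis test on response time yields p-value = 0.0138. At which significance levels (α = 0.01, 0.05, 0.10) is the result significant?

p = 0.0138. Significant at: α = 0.05, 0.1.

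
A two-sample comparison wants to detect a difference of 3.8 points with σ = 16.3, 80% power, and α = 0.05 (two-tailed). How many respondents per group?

n per group = 2(z_α/2 + z_β)²σ²/d² = 2×(1.96 + 0.84)²×16.3²/3.8² = 288.5 → n = 289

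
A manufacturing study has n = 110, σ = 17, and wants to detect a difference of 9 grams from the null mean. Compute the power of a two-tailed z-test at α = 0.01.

SE = σ/√n = 17/√110 = 1.621. Non-centrality λ = d/SE = 9/1.621 = 5.553. Power ≈ Φ(λ - z_{α/2}) = Φ(5.553 - 2.576) = Φ(2.977) = 0.999.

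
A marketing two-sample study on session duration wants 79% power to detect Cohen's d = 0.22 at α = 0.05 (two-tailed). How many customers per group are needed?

z_{α/2} = 1.96, z_β = Φ⁻¹(0.79) = 0.806. For small effect (d = 0.22): n per group = 2(z_{α/2} + z_β)²/d² = 2(1.96 + 0.806)²/0.22² = 316.1 → 317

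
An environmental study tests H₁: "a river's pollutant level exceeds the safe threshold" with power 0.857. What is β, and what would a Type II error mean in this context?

β = 1 - power = 1 - 0.857 = 0.143. A Type II error is failing to reject H₀ when H₀ is false (false negative) — here, failing to conclude that a river's pollutant level exceeds the safe threshold when in fact it is true. Consequence: allowing unsafe pollution to continue.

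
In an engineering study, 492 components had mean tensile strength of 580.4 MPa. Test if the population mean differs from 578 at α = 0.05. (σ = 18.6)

z = (x̄ - μ₀)/(σ/√n) = (580.4 - 578)/(18.6/√492) = 2.862. Critical value: ±1.96. Since |2.862| > 1.96, Reject H₀.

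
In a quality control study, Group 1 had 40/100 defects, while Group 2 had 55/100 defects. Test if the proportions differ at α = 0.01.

p̂₁ = 0.4, p̂₂ = 0.55, pooled p̂ = 0.475. z = -2.124. Critical: ±2.576. Fail to reject H₀.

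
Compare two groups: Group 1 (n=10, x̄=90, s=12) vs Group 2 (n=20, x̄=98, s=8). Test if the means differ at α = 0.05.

Pooled sp = 9.47. t = -2.181, df = 28. Critical t = ±2.048. Reject H₀.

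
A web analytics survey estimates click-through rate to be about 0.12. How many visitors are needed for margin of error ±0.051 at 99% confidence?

n = z²p(1-p)/E² = 2.576²×0.12×0.88/0.051² = 269.4 → n = 270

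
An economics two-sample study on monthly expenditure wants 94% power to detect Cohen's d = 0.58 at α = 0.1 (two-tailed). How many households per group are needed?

z_{α/2} = 1.645, z_β = Φ⁻¹(0.94) = 1.555. For medium effect (d = 0.58): n per group = 2(z_{α/2} + z_β)²/d² = 2(1.645 + 1.555)²/0.58² = 60.9 → 61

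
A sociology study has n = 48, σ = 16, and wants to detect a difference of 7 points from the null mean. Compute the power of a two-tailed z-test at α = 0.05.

SE = σ/√n = 16/√48 = 2.309. Non-centrality λ = d/SE = 7/2.309 = 3.031. Power ≈ Φ(λ - z_{α/2}) = Φ(3.031 - 1.96) = Φ(1.071) = 0.858.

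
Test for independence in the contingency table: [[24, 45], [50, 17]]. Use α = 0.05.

χ² = 21.756. df = 1, critical = 3.841. Reject H₀. Variables are dependent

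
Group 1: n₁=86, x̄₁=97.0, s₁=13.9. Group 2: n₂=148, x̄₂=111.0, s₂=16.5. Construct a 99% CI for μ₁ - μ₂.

Difference = -14.0. SE = √(13.9²/86 + 16.5²/148) = 2.021. CI = (-19.21, -8.79)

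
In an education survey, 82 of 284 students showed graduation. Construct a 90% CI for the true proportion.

p̂ = 0.289. CI = p̂ ± z*√(p̂(1-p̂)/n) = (0.244, 0.333)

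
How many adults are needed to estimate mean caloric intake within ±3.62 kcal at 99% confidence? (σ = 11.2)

n = (z*σ/E)² = (2.576×11.2/3.62)² = 63.5 → n = 64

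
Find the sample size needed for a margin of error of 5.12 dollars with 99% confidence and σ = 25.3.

n = (z*σ/E)² = (2.576×25.3/5.12)² = 162.03 → n = 163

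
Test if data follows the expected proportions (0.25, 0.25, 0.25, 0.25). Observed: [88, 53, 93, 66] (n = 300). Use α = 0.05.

Expected: [75.0, 75.0, 75.0, 75.0]. χ² = 14.107. df = 3, critical = 7.815. Reject H₀.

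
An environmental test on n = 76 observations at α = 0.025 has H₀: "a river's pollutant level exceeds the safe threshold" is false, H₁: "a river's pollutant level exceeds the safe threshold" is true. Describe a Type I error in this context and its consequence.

Type I error: rejecting H₀ when it is true — concluding that a river's pollutant level exceeds the safe threshold when in fact it is not. Consequence: shutting down a compliant factory unnecessarily.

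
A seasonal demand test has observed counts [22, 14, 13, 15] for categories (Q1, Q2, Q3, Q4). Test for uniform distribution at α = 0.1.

Expected = 16 each. χ² = Σ(O-E)²/E = 3.125. df = 3, critical value = 6.251. Fail to reject H₀.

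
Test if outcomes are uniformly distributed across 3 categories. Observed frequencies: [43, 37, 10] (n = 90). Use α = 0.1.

Expected = 30 each. χ² = Σ(O-E)²/E = 20.6. df = 2, critical value = 4.605. Reject H₀.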